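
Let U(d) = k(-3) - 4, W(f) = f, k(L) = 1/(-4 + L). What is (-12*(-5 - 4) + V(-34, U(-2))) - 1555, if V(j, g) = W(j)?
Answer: -1481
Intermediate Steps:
U(d) = -29/7 (U(d) = 1/(-4 - 3) - 4 = 1/(-7) - 4 = -1/7 - 4 = -29/7)
V(j, g) = j
(-12*(-5 - 4) + V(-34, U(-2))) - 1555 = (-12*(-5 - 4) - 34) - 1555 = (-12*(-9) - 34) - 1555 = (108 - 34) - 1555 = 74 - 1555 = -1481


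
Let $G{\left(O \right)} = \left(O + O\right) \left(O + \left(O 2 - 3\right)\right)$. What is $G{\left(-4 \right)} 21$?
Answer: $2520$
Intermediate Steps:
$G{\left(O \right)} = 2 O \left(-3 + 3 O\right)$ ($G{\left(O \right)} = 2 O \left(O + \left(2 O - 3\right)\right) = 2 O \left(O + \left(-3 + 2 O\right)\right) = 2 O \left(-3 + 3 O\right)$)
$G{\left(-4 \right)} 21 = 6 \left(-4\right) \left(-1 - 4\right) 21 = 6 \left(-4\right) \left(-5\right) 21 = 120 \cdot 21 = 2520$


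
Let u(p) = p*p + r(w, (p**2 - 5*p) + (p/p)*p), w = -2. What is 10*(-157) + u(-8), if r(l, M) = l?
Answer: -1508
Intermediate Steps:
u(p) = -2 + p**2 (u(p) = p*p - 2 = p**2 - 2 = -2 + p**2)
10*(-157) + u(-8) = 10*(-157) + (-2 + (-8)**2) = -1570 + (-2 + 64) = -1570 + 62 = -1508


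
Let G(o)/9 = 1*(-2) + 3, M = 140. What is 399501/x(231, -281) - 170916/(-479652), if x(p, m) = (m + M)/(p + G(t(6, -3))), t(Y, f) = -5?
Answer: -1277475688259/1878637 ≈ -6.8000e+5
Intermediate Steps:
G(o) = 9 (G(o) = 9*(1*(-2) + 3) = 9*(-2 + 3) = 9*1 = 9)
x(p, m) = (140 + m)/(9 + p) (x(p, m) = (m + 140)/(p + 9) = (140 + m)/(9 + p))
399501/x(231, -281) - 170916/(-479652) = 399501/(((140 - 281)/(9 + 231))) - 170916/(-479652) = 399501/((-141/240)) - 170916*(-1/479652) = 399501/(((1/240)*(-141))) + 14243/39971 = 399501/(-47/80) + 14243/39971 = 399501*(-80/47) + 14243/39971 = -31960080/47 + 14243/39971 = -1277475688259/1878637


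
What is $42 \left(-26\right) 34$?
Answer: $-37128$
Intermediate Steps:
$42 \left(-26\right) 34 = \left(-1092\right) 34 = -37128$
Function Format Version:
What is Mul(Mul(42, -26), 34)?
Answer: -37128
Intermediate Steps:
Mul(Mul(42, -26), 34) = Mul(-1092, 34) = -37128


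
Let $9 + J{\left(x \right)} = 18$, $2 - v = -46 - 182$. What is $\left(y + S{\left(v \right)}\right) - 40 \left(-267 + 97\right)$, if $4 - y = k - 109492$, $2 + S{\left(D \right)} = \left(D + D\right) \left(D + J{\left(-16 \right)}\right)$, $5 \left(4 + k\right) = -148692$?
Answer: $\frac{1279882}{5} \approx 2.5598 \cdot 10^{5}$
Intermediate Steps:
$v = 230$ ($v = 2 - \left(-46 - 182\right) = 2 - -228 = 2 + 228 = 230$)
$k = - \frac{148712}{5}$ ($k = -4 + \frac{1}{5} \left(-148692\right) = -4 - \frac{148692}{5} = - \frac{148712}{5} \approx -29742.0$)
$J{\left(x \right)} = 9$ ($J{\left(x \right)} = -9 + 18 = 9$)
$S{\left(D \right)} = -2 + 2 D \left(9 + D\right)$ ($S{\left(D \right)} = -2 + \left(D + D\right) \left(D + 9\right) = -2 + 2 D \left(9 + D\right)$)
$y = \frac{696192}{5}$ ($y = 4 - \left(- \frac{148712}{5} - 109492\right) = 4 - - \frac{696172}{5} = 4 + \frac{696172}{5} = \frac{696192}{5} \approx 1.3924 \cdot 10^{5}$)
$\left(y + S{\left(v \right)}\right) - 40 \left(-267 + 97\right) = \left(\frac{696192}{5} + \left(-2 + 2 \cdot 230^{2} + 18 \cdot 230\right)\right) - 40 \left(-267 + 97\right) = \left(\frac{696192}{5} + \left(-2 + 2 \cdot 52900 + 4140\right)\right) - -6800 = \left(\frac{696192}{5} + \left(-2 + 105800 + 4140\right)\right) + 6800 = \left(\frac{696192}{5} + 109938\right) + 6800 = \frac{1245882}{5} + 6800 = \frac{1279882}{5}$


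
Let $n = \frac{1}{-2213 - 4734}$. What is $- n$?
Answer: $\frac{1}{6947} \approx 0.00014395$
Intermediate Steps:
$n = - \frac{1}{6947}$ ($n = \frac{1}{-2213 - 4734} = \frac{1}{-6947} = - \frac{1}{6947} \approx -0.00014395$)
$- n = \left(-1\right) \left(- \frac{1}{6947}\right) = \frac{1}{6947}$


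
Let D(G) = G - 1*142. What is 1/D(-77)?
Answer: -1/219 ≈ -0.0045662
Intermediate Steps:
D(G) = -142 + G (D(G) = G - 142 = -142 + G)
1/D(-77) = 1/(-142 - 77) = 1/(-219) = -1/219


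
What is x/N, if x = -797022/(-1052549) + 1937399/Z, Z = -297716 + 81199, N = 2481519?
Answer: -1866638567677/565525156673874327 ≈ -3.3007e-6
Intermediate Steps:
Z = -216517
x = -1866638567677/227894751833 (x = -797022/(-1052549) + 1937399/(-216517) = -797022*(-1/1052549) + 1937399*(-1/216517) = 797022/1052549 - 1937399/216517 = -1866638567677/227894751833 ≈ -8.1908)
x/N = -1866638567677/227894751833/2481519 = -1866638567677/227894751833*1/2481519 = -1866638567677/565525156673874327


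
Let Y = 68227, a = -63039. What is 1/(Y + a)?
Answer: 1/5188 ≈ 0.00019275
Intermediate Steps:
1/(Y + a) = 1/(68227 - 63039) = 1/5188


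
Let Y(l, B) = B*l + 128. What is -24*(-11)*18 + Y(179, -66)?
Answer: -6934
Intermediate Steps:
Y(l, B) = 128 + B*l
-24*(-11)*18 + Y(179, -66) = -24*(-11)*18 + (128 - 66*179) = 264*18 + (128 - 11814) = 4752 - 11686 = -6934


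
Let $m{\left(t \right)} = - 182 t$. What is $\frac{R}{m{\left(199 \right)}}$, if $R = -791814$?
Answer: $\frac{395907}{18109} \approx 21.862$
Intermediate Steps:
$\frac{R}{m{\left(199 \right)}} = - \frac{791814}{\left(-182\right) 199} = - \frac{791814}{-36218} = \left(-791814\right) \left(- \frac{1}{36218}\right) = \frac{395907}{18109}$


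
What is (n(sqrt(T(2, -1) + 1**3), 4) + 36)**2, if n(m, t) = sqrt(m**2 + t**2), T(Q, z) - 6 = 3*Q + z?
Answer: 1324 + 144*sqrt(7) ≈ 1705.0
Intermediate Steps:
T(Q, z) = 6 + z + 3*Q (T(Q, z) = 6 + (3*Q + z) = 6 + (z + 3*Q) = 6 + z + 3*Q)
(n(sqrt(T(2, -1) + 1**3), 4) + 36)**2 = (sqrt((sqrt((6 - 1 + 3*2) + 1**3))**2 + 4**2) + 36)**2 = (sqrt((sqrt((6 - 1 + 6) + 1))**2 + 16) + 36)**2 = (sqrt((sqrt(11 + 1))**2 + 16) + 36)**2 = (sqrt((sqrt(12))**2 + 16) + 36)**2 = (sqrt((2*sqrt(3))**2 + 16) + 36)**2 = (sqrt(12 + 16) + 36)**2 = (sqrt(28) + 36)**2 = (2*sqrt(7) + 36)**2 = (36 + 2*sqrt(7))**2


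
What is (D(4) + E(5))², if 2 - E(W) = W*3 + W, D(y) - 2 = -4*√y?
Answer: 576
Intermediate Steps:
D(y) = 2 - 4*√y
E(W) = 2 - 4*W (E(W) = 2 - (W*3 + W) = 2 - (3*W + W) = 2 - 4*W)
(D(4) + E(5))² = ((2 - 4*√4) + (2 - 4*5))² = ((2 - 4*2) + (2 - 20))² = ((2 - 8) - 18)² = (-6 - 18)² = (-24)² = 576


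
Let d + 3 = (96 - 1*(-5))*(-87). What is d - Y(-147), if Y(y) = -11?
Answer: -8779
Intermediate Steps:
d = -8790 (d = -3 + (96 - 1*(-5))*(-87) = -3 + (96 + 5)*(-87) = -3 + 101*(-87) = -3 - 8787 = -8790)
d - Y(-147) = -8790 - 1*(-11) = -8790 + 11 = -8779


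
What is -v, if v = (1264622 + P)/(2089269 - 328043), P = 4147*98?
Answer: -835514/880613 ≈ -0.94879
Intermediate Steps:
P = 406406
v = 835514/880613 (v = (1264622 + 406406)/(2089269 - 328043) = 1671028/1761226 = 1671028*(1/1761226) = 835514/880613 ≈ 0.94879)
-v = -1*835514/880613 = -835514/880613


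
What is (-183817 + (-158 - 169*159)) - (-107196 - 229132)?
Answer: 125482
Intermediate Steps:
(-183817 + (-158 - 169*159)) - (-107196 - 229132) = (-183817 + (-158 - 26871)) - 1*(-336328) = (-183817 - 27029) + 336328 = -210846 + 336328 = 125482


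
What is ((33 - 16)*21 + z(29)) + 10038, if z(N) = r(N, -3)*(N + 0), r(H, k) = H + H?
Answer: 12077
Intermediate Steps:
r(H, k) = 2*H
z(N) = 2*N² (z(N) = (2*N)*(N + 0) = (2*N)*N = 2*N²)
((33 - 16)*21 + z(29)) + 10038 = ((33 - 16)*21 + 2*29²) + 10038 = (17*21 + 2*841) + 10038 = (357 + 1682) + 10038 = 2039 + 10038 = 12077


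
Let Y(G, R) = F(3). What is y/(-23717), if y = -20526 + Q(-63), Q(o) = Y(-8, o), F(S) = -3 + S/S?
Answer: 20528/23717 ≈ 0.86554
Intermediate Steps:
F(S) = -2 (F(S) = -3 + 1 = -2)
Y(G, R) = -2
Q(o) = -2
y = -20528 (y = -20526 - 2 = -20528)
y/(-23717) = -20528/(-23717) = -20528*(-1/23717) = 20528/23717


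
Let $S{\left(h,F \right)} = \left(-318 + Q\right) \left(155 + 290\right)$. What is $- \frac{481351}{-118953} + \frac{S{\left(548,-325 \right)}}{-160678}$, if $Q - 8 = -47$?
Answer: $\frac{13748569189}{2730447162} \approx 5.0353$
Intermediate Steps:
$Q = -39$ ($Q = 8 - 47 = -39$)
$S{\left(h,F \right)} = -158865$ ($S{\left(h,F \right)} = \left(-318 - 39\right) \left(155 + 290\right) = \left(-357\right) 445 = -158865$)
$- \frac{481351}{-118953} + \frac{S{\left(548,-325 \right)}}{-160678} = - \frac{481351}{-118953} - \frac{158865}{-160678} = \left(-481351\right) \left(- \frac{1}{118953}\right) - - \frac{22695}{22954} = \frac{481351}{118953} + \frac{22695}{22954} = \frac{13748569189}{2730447162}$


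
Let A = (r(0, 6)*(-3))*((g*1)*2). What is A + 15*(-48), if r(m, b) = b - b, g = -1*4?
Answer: -720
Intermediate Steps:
g = -4
r(m, b) = 0
A = 0 (A = (0*(-3))*(-4*1*2) = 0*(-4*2) = 0*(-8) = 0)
A + 15*(-48) = 0 + 15*(-48) = 0 - 720 = -720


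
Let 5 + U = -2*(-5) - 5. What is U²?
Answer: 0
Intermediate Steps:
U = 0 (U = -5 + (-2*(-5) - 5) = -5 + (10 - 5) = -5 + 5 = 0)
U² = 0² = 0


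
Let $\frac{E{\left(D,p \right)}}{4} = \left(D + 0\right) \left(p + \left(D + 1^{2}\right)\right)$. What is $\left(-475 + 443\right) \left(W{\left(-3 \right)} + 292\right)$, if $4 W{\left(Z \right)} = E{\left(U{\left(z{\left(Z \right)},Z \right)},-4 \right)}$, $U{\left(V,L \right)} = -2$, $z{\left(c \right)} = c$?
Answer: $-9664$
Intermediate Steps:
$E{\left(D,p \right)} = 4 D \left(1 + D + p\right)$ ($E{\left(D,p \right)} = 4 \left(D + 0\right) \left(p + \left(D + 1^{2}\right)\right) = 4 D \left(p + \left(D + 1\right)\right) = 4 D \left(p + \left(1 + D\right)\right) = 4 D \left(1 + D + p\right)$)
$W{\left(Z \right)} = 10$ ($W{\left(Z \right)} = \frac{4 \left(-2\right) \left(1 - 2 - 4\right)}{4} = \frac{4 \left(-2\right) \left(-5\right)}{4} = \frac{1}{4} \cdot 40 = 10$)
$\left(-475 + 443\right) \left(W{\left(-3 \right)} + 292\right) = \left(-475 + 443\right) \left(10 + 292\right) = \left(-32\right) 302 = -9664$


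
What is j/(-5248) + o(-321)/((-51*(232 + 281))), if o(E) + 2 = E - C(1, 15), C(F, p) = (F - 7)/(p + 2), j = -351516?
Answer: 39093227029/583539552 ≈ 66.993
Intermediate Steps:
C(F, p) = (-7 + F)/(2 + p)
o(E) = -28/17 + E (o(E) = -2 + (E - (-7 + 1)/(2 + 15)) = -2 + (E - (-6)/17) = -2 + (E - 1*(-6/17)) = -2 + (E + 6/17) = -2 + (6/17 + E) = -28/17 + E)
j/(-5248) + o(-321)/((-51*(232 + 281))) = -351516/(-5248) + (-28/17 - 321)/((-51*(232 + 281))) = -351516*(-1/5248) - 5485/(17*((-51*513))) = 87879/1312 - 5485/17/(-26163) = 87879/1312 - 5485/17*(-1/26163) = 87879/1312 + 5485/444771 = 39093227029/583539552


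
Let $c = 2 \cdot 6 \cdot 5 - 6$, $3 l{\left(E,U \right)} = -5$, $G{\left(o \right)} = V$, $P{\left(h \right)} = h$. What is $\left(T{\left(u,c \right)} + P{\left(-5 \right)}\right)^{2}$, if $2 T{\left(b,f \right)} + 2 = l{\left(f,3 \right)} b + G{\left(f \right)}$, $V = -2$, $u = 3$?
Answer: $\frac{361}{4} \approx 90.25$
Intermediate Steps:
$G{\left(o \right)} = -2$
$l{\left(E,U \right)} = - \frac{5}{3}$ ($l{\left(E,U \right)} = \frac{1}{3} \left(-5\right) = - \frac{5}{3}$)
$c = 54$ ($c = 12 \cdot 5 - 6 = 60 - 6 = 54$)
$T{\left(b,f \right)} = -2 - \frac{5 b}{6}$ ($T{\left(b,f \right)} = -1 + \frac{- \frac{5 b}{3} - 2}{2} = -1 + \frac{-2 - \frac{5 b}{3}}{2} = -1 - \left(1 + \frac{5 b}{6}\right) = -2 - \frac{5 b}{6}$)
$\left(T{\left(u,c \right)} + P{\left(-5 \right)}\right)^{2} = \left(\left(-2 - \frac{5}{2}\right) - 5\right)^{2} = \left(- \frac{9}{2} - 5\right)^{2} = \left(- \frac{19}{2}\right)^{2} = \frac{361}{4}$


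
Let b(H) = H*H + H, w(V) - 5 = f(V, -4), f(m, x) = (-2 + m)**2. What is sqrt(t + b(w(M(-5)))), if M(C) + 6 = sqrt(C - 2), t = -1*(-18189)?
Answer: sqrt(20303 - 2000*I*sqrt(7)) ≈ 143.67 - 18.415*I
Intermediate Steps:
t = 18189
M(C) = -6 + sqrt(-2 + C) (M(C) = -6 + sqrt(C - 2) = -6 + sqrt(-2 + C))
w(V) = 5 + (-2 + V)**2
b(H) = H + H**2 (b(H) = H**2 + H = H + H**2)
sqrt(t + b(w(M(-5)))) = sqrt(18189 + (5 + (-2 + (-6 + sqrt(-2 - 5)))**2)*(1 + (5 + (-2 + (-6 + sqrt(-2 - 5)))**2))) = sqrt(18189 + (5 + (-2 + (-6 + sqrt(-7)))**2)*(1 + (5 + (-2 + (-6 + sqrt(-7)))**2))) = sqrt(18189 + (5 + (-2 + (-6 + I*sqrt(7)))**2)*(1 + (5 + (-2 + (-6 + I*sqrt(7)))**2))) = sqrt(18189 + (5 + (-8 + I*sqrt(7))**2)*(1 + (5 + (-8 + I*sqrt(7))**2))) = sqrt(18189 + (5 + (-8 + I*sqrt(7))**2)*(6 + (-8 + I*sqrt(7))**2))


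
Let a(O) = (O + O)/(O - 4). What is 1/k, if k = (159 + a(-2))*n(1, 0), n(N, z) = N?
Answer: 3/479 ≈ 0.0062630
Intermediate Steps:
a(O) = 2*O/(-4 + O) (a(O) = (2*O)/(-4 + O) = 2*O/(-4 + O))
k = 479/3 (k = (159 + 2*(-2)/(-4 - 2))*1 = (159 + 2*(-2)/(-6))*1 = (159 + 2*(-2)*(-⅙))*1 = (159 + ⅔)*1 = (479/3)*1 = 479/3 ≈ 159.67)
1/k = 1/(479/3) = 3/479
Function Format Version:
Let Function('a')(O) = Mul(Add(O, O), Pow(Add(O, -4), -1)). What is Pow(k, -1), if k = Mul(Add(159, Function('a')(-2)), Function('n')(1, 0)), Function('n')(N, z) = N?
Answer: Rational(3, 479) ≈ 0.0062630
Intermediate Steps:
Function('a')(O) = Mul(2, O, Pow(Add(-4, O), -1)) (Function('a')(O) = Mul(Mul(2, O), Pow(Add(-4, O), -1)) = Mul(2, O, Pow(Add(-4, O), -1)))
k = Rational(479, 3) (k = Mul(Add(159, Mul(2, -2, Pow(Add(-4, -2), -1))), 1) = Mul(Add(159, Mul(2, -2, Pow(-6, -1))), 1) = Mul(Add(159, Mul(2, -2, Rational(-1, 6))), 1) = Mul(Add(159, Rational(2, 3)), 1) = Mul(Rational(479, 3), 1) = Rational(479, 3) ≈ 159.67)
Pow(k, -1) = Pow(Rational(479, 3), -1) = Rational(3, 479)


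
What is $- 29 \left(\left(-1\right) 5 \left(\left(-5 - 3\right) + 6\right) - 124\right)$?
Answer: $3306$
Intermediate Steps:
$- 29 \left(\left(-1\right) 5 \left(\left(-5 - 3\right) + 6\right) - 124\right) = - 29 \left(- 5 \left(-8 + 6\right) - 124\right) = - 29 \left(\left(-5\right) \left(-2\right) - 124\right) = - 29 \left(10 - 124\right) = \left(-29\right) \left(-114\right) = 3306$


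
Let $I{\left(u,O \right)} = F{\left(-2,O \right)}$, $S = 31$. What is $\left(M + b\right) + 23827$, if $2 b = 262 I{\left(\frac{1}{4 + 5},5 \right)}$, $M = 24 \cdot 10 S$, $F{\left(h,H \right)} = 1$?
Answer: $31398$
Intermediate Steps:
$I{\left(u,O \right)} = 1$
$M = 7440$ ($M = 24 \cdot 10 \cdot 31 = 240 \cdot 31 = 7440$)
$b = 131$ ($b = \frac{262 \cdot 1}{2} = \frac{1}{2} \cdot 262 = 131$)
$\left(M + b\right) + 23827 = \left(7440 + 131\right) + 23827 = 7571 + 23827 = 31398$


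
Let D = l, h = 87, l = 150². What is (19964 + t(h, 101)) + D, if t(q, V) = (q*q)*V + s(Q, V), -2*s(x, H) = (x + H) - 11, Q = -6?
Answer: 806891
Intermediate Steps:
l = 22500
D = 22500
s(x, H) = 11/2 - H/2 - x/2 (s(x, H) = -((x + H) - 11)/2 = -((H + x) - 11)/2 = -(-11 + H + x)/2 = 11/2 - H/2 - x/2)
t(q, V) = 17/2 - V/2 + V*q² (t(q, V) = (q*q)*V + (11/2 - V/2 - ½*(-6)) = q²*V + (11/2 - V/2 + 3) = V*q² + (17/2 - V/2) = 17/2 - V/2 + V*q²)
(19964 + t(h, 101)) + D = (19964 + (17/2 - ½*101 + 101*87²)) + 22500 = (19964 + (17/2 - 101/2 + 101*7569)) + 22500 = (19964 + (17/2 - 101/2 + 764469)) + 22500 = (19964 + 764427) + 22500 = 784391 + 22500 = 806891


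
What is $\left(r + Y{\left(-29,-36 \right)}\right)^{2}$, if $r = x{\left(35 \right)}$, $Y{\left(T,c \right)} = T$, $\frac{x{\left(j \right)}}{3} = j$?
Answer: $5776$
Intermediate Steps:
$x{\left(j \right)} = 3 j$
$r = 105$ ($r = 3 \cdot 35 = 105$)
$\left(r + Y{\left(-29,-36 \right)}\right)^{2} = \left(105 - 29\right)^{2} = 76^{2} = 5776$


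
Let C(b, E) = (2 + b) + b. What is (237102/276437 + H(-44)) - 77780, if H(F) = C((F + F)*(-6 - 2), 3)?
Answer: -21111256588/276437 ≈ -76369.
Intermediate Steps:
C(b, E) = 2 + 2*b
H(F) = 2 - 32*F (H(F) = 2 + 2*((F + F)*(-6 - 2)) = 2 + 2*((2*F)*(-8)) = 2 + 2*(-16*F) = 2 - 32*F)
(237102/276437 + H(-44)) - 77780 = (237102/276437 + (2 - 32*(-44))) - 77780 = (237102*(1/276437) + (2 + 1408)) - 77780 = (237102/276437 + 1410) - 77780 = 390013272/276437 - 77780 = -21111256588/276437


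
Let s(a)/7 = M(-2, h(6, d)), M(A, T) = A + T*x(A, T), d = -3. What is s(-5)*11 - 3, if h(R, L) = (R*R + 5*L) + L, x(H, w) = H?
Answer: -2929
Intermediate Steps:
h(R, L) = R**2 + 6*L (h(R, L) = (R**2 + 5*L) + L = R**2 + 6*L)
M(A, T) = A + A*T (M(A, T) = A + T*A = A + A*T)
s(a) = -266 (s(a) = 7*(-2*(1 + (6**2 + 6*(-3)))) = 7*(-2*(1 + (36 - 18))) = 7*(-2*(1 + 18)) = 7*(-2*19) = 7*(-38) = -266)
s(-5)*11 - 3 = -266*11 - 3 = -2926 - 3 = -2929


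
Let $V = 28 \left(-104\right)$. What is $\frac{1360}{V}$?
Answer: $- \frac{85}{182} \approx -0.46703$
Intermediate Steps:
$V = -2912$
$\frac{1360}{V} = \frac{1360}{-2912} = 1360 \left(- \frac{1}{2912}\right) = - \frac{85}{182}$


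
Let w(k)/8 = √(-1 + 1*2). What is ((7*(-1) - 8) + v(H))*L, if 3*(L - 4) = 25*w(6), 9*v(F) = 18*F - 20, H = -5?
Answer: -51940/27 ≈ -1923.7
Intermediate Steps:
w(k) = 8 (w(k) = 8*√(-1 + 1*2) = 8*√(-1 + 2) = 8*√1 = 8*1 = 8)
v(F) = -20/9 + 2*F (v(F) = (18*F - 20)/9 = (-20 + 18*F)/9 = -20/9 + 2*F)
L = 212/3 (L = 4 + (25*8)/3 = 4 + (⅓)*200 = 4 + 200/3 = 212/3 ≈ 70.667)
((7*(-1) - 8) + v(H))*L = ((7*(-1) - 8) + (-20/9 + 2*(-5)))*(212/3) = ((-7 - 8) + (-20/9 - 10))*(212/3) = (-15 - 110/9)*(212/3) = -245/9*212/3 = -51940/27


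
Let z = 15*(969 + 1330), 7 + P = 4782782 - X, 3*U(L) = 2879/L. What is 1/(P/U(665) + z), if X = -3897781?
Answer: 2879/17416991535 ≈ 1.6530e-7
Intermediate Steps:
U(L) = 2879/(3*L) (U(L) = (2879/L)/3 = 2879/(3*L))
P = 8680556 (P = -7 + (4782782 - 1*(-3897781)) = -7 + (4782782 + 3897781) = -7 + 8680563 = 8680556)
z = 34485 (z = 15*2299 = 34485)
1/(P/U(665) + z) = 1/(8680556/(((2879/3)/665)) + 34485) = 1/(8680556/(((2879/3)*(1/665))) + 34485) = 1/(8680556/(2879/1995) + 34485) = 1/(8680556*(1995/2879) + 34485) = 1/(17317709220/2879 + 34485) = 1/(17416991535/2879) = 2879/17416991535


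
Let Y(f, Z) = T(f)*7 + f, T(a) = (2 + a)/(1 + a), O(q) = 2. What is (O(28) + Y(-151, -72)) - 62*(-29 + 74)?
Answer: -439807/150 ≈ -2932.0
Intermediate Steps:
T(a) = (2 + a)/(1 + a)
Y(f, Z) = f + 7*(2 + f)/(1 + f) (Y(f, Z) = ((2 + f)/(1 + f))*7 + f = 7*(2 + f)/(1 + f) + f = f + 7*(2 + f)/(1 + f))
(O(28) + Y(-151, -72)) - 62*(-29 + 74) = (2 + (14 + (-151)² + 8*(-151))/(1 - 151)) - 62*(-29 + 74) = (2 + (14 + 22801 - 1208)/(-150)) - 62*45 = (2 - 1/150*21607) - 2790 = (2 - 21607/150) - 2790 = -21307/150 - 2790 = -439807/150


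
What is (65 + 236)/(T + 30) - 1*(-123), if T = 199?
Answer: 28468/229 ≈ 124.31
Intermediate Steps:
(65 + 236)/(T + 30) - 1*(-123) = (65 + 236)/(199 + 30) - 1*(-123) = 301/229 + 123 = 28468/229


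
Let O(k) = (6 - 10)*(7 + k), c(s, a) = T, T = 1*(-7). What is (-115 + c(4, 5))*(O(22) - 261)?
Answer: 45994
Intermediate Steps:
T = -7
c(s, a) = -7
O(k) = -28 - 4*k (O(k) = -4*(7 + k) = -28 - 4*k)
(-115 + c(4, 5))*(O(22) - 261) = (-115 - 7)*((-28 - 4*22) - 261) = -122*((-28 - 88) - 261) = -122*(-116 - 261) = -122*(-377) = 45994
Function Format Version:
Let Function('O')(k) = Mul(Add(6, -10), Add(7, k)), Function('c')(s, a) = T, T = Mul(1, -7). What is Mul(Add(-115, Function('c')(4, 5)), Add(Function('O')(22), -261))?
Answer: 45994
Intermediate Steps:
T = -7
Function('c')(s, a) = -7
Function('O')(k) = Add(-28, Mul(-4, k)) (Function('O')(k) = Mul(-4, Add(7, k)) = Add(-28, Mul(-4, k)))
Mul(Add(-115, Function('c')(4, 5)), Add(Function('O')(22), -261)) = Mul(Add(-115, -7), Add(Add(-28, Mul(-4, 22)), -261)) = Mul(-122, Add(Add(-28, -88), -261)) = Mul(-122, Add(-116, -261)) = Mul(-122, -377) = 45994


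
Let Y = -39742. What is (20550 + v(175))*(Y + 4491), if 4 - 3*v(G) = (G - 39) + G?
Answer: -2162402093/3 ≈ -7.2080e+8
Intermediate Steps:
v(G) = 43/3 - 2*G/3 (v(G) = 4/3 - ((G - 39) + G)/3 = 4/3 - ((-39 + G) + G)/3 = 4/3 - (-39 + 2*G)/3 = 4/3 + (13 - 2*G/3) = 43/3 - 2*G/3)
(20550 + v(175))*(Y + 4491) = (20550 + (43/3 - ⅔*175))*(-39742 + 4491) = (20550 + (43/3 - 350/3))*(-35251) = (20550 - 307/3)*(-35251) = (61343/3)*(-35251) = -2162402093/3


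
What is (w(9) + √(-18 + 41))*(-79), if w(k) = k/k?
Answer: -79 - 79*√23 ≈ -457.87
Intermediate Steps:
w(k) = 1
(w(9) + √(-18 + 41))*(-79) = (1 + √(-18 + 41))*(-79) = (1 + √23)*(-79) = -79 - 79*√23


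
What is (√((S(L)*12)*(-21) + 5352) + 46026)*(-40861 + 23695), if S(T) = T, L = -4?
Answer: -790082316 - 34332*√1590 ≈ -7.9145e+8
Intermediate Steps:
(√((S(L)*12)*(-21) + 5352) + 46026)*(-40861 + 23695) = (√(-4*12*(-21) + 5352) + 46026)*(-40861 + 23695) = (√(-48*(-21) + 5352) + 46026)*(-17166) = (√(1008 + 5352) + 46026)*(-17166) = (√6360 + 46026)*(-17166) = (2*√1590 + 46026)*(-17166) = (46026 + 2*√1590)*(-17166) = -790082316 - 34332*√1590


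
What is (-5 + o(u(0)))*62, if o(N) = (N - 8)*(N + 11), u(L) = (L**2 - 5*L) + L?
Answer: -5766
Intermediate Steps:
u(L) = L**2 - 4*L
o(N) = (-8 + N)*(11 + N)
(-5 + o(u(0)))*62 = (-5 + (-88 + (0*(-4 + 0))**2 + 3*(0*(-4 + 0))))*62 = (-5 + (-88 + (0*(-4))**2 + 3*(0*(-4))))*62 = (-5 + (-88 + 0**2 + 3*0))*62 = (-5 + (-88 + 0 + 0))*62 = (-5 - 88)*62 = -93*62 = -5766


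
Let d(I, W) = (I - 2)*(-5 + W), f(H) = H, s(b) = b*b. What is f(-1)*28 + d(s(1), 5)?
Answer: -28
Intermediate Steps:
s(b) = b**2
d(I, W) = (-5 + W)*(-2 + I) (d(I, W) = (-2 + I)*(-5 + W) = (-5 + W)*(-2 + I))
f(-1)*28 + d(s(1), 5) = -1*28 + (10 - 5*1**2 - 2*5 + 1**2*5) = -28 + (10 - 5*1 - 10 + 1*5) = -28 + (10 - 5 - 10 + 5) = -28 + 0 = -28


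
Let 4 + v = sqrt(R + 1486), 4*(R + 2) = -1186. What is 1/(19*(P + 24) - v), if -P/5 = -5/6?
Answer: 3882/2084495 + 18*sqrt(190)/2084495 ≈ 0.0019813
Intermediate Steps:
P = 25/6 (P = -(-25)/6 = -5*(-5/6) = 25/6 ≈ 4.1667)
R = -597/2 (R = -2 + (1/4)*(-1186) = -2 - 593/2 = -597/2 ≈ -298.50)
v = -4 + 5*sqrt(190)/2 (v = -4 + sqrt(-597/2 + 1486) = -4 + sqrt(2375/2) = -4 + 5*sqrt(190)/2 ≈ 30.460)
1/(19*(P + 24) - v) = 1/(19*(25/6 + 24) - (-4 + 5*sqrt(190)/2)) = 1/(19*(169/6) + (4 - 5*sqrt(190)/2)) = 1/(3211/6 + (4 - 5*sqrt(190)/2)) = 1/(3235/6 - 5*sqrt(190)/2)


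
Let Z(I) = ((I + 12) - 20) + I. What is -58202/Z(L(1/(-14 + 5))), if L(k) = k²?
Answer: 2357181/323 ≈ 7297.8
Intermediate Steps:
Z(I) = -8 + 2*I (Z(I) = ((12 + I) - 20) + I = (-8 + I) + I = -8 + 2*I)
-58202/Z(L(1/(-14 + 5))) = -58202/(-8 + 2*(1/(-14 + 5))²) = -58202/(-8 + 2*(1/(-9))²) = -58202/(-8 + 2*(-⅑)²) = -58202/(-8 + 2*(1/81)) = -58202/(-8 + 2/81) = -58202/(-646/81) = -58202*(-81/646) = 2357181/323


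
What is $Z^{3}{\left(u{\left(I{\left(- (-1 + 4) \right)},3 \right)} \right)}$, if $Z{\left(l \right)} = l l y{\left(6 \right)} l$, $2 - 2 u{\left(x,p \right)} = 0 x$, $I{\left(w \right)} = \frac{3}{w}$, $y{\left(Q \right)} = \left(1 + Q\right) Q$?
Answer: $74088$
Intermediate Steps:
$y{\left(Q \right)} = Q \left(1 + Q\right)$
$u{\left(x,p \right)} = 1$ ($u{\left(x,p \right)} = 1 - \frac{0 x}{2} = 1 - 0 = 1 + 0 = 1$)
$Z{\left(l \right)} = 42 l^{3}$ ($Z{\left(l \right)} = l l 6 \left(1 + 6\right) l = l^{2} \cdot 6 \cdot 7 l = l^{2} \cdot 42 l = 42 l^{2} l = 42 l^{3}$)
$Z^{3}{\left(u{\left(I{\left(- (-1 + 4) \right)},3 \right)} \right)} = \left(42 \cdot 1^{3}\right)^{3} = \left(42 \cdot 1\right)^{3} = 42^{3} = 74088$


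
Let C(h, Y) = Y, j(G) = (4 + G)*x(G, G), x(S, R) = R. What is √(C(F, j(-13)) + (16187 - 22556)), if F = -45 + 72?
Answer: 2*I*√1563 ≈ 79.07*I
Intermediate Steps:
j(G) = G*(4 + G) (j(G) = (4 + G)*G = G*(4 + G))
F = 27
√(C(F, j(-13)) + (16187 - 22556)) = √(-13*(4 - 13) + (16187 - 22556)) = √(-13*(-9) - 6369) = √(117 - 6369) = √(-6252) = 2*I*√1563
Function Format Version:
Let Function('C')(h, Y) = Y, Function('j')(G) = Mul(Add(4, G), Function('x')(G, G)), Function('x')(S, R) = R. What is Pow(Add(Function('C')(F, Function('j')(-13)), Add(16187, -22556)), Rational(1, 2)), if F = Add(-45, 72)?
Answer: Mul(2, I, Pow(1563, Rational(1, 2))) ≈ Mul(79.070, I)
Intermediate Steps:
Function('j')(G) = Mul(G, Add(4, G)) (Function('j')(G) = Mul(Add(4, G), G) = Mul(G, Add(4, G)))
F = 27
Pow(Add(Function('C')(F, Function('j')(-13)), Add(16187, -22556)), Rational(1, 2)) = Pow(Add(Mul(-13, Add(4, -13)), Add(16187, -22556)), Rational(1, 2)) = Pow(Add(Mul(-13, -9), -6369), Rational(1, 2)) = Pow(Add(117, -6369), Rational(1, 2)) = Pow(-6252, Rational(1, 2)) = Mul(2, I, Pow(1563, Rational(1, 2)))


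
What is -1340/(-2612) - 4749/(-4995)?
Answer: 1591474/1087245 ≈ 1.4638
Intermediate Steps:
-1340/(-2612) - 4749/(-4995) = -1340*(-1/2612) - 4749*(-1/4995) = 335/653 + 1583/1665 = 1591474/1087245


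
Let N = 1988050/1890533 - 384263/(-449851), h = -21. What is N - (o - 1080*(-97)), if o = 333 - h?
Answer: -89393438303358733/850458160583 ≈ -1.0511e+5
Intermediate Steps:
o = 354 (o = 333 - 1*(-21) = 333 + 21 = 354)
N = 1620788162729/850458160583 (N = 1988050*(1/1890533) - 384263*(-1/449851) = 1988050/1890533 + 384263/449851 = 1620788162729/850458160583 ≈ 1.9058)
N - (o - 1080*(-97)) = 1620788162729/850458160583 - (354 - 1080*(-97)) = 1620788162729/850458160583 - (354 + 104760) = 1620788162729/850458160583 - 1*105114 = 1620788162729/850458160583 - 105114 = -89393438303358733/850458160583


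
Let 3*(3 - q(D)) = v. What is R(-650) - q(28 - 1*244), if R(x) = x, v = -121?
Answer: -2080/3 ≈ -693.33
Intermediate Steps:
q(D) = 130/3 (q(D) = 3 - ⅓*(-121) = 3 + 121/3 = 130/3)
R(-650) - q(28 - 1*244) = -650 - 1*130/3 = -650 - 130/3 = -2080/3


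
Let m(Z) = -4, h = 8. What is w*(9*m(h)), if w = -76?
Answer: 2736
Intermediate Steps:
w*(9*m(h)) = -684*(-4) = -76*(-36) = 2736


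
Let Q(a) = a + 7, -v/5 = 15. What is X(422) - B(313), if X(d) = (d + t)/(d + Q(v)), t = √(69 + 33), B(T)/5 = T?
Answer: -276794/177 + √102/354 ≈ -1563.8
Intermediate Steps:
v = -75 (v = -5*15 = -75)
B(T) = 5*T
Q(a) = 7 + a
t = √102 ≈ 10.100
X(d) = (d + √102)/(-68 + d) (X(d) = (d + √102)/(d + (7 - 75)) = (d + √102)/(d - 68) = (d + √102)/(-68 + d))
X(422) - B(313) = (422 + √102)/(-68 + 422) - 5*313 = (422 + √102)/354 - 1*1565 = (422 + √102)/354 - 1565 = (211/177 + √102/354) - 1565 = -276794/177 + √102/354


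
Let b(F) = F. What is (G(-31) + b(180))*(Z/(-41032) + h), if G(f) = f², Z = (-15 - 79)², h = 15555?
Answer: 182059079321/10258 ≈ 1.7748e+7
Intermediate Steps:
Z = 8836 (Z = (-94)² = 8836)
(G(-31) + b(180))*(Z/(-41032) + h) = ((-31)² + 180)*(8836/(-41032) + 15555) = (961 + 180)*(8836*(-1/41032) + 15555) = 1141*(-2209/10258 + 15555) = 1141*(159560981/10258) = 182059079321/10258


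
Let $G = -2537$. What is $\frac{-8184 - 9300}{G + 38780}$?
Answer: $- \frac{5828}{12081} \approx -0.48241$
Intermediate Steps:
$\frac{-8184 - 9300}{G + 38780} = \frac{-8184 - 9300}{-2537 + 38780} = - \frac{17484}{36243} = \left(-17484\right) \frac{1}{36243} = - \frac{5828}{12081}$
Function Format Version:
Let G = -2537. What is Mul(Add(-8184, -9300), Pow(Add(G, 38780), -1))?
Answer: Rational(-5828, 12081) ≈ -0.48241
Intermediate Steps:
Mul(Add(-8184, -9300), Pow(Add(G, 38780), -1)) = Mul(Add(-8184, -9300), Pow(Add(-2537, 38780), -1)) = Mul(-17484, Pow(36243, -1)) = Mul(-17484, Rational(1, 36243)) = Rational(-5828, 12081)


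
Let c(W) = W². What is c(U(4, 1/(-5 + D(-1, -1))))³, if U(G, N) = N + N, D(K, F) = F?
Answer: 1/729 ≈ 0.0013717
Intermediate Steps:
U(G, N) = 2*N
c(U(4, 1/(-5 + D(-1, -1))))³ = ((2/(-5 - 1))²)³ = ((2/(-6))²)³ = ((2*(-⅙))²)³ = ((-⅓)²)³ = (⅑)³ = 1/729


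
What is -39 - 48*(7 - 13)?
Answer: 249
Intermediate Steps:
-39 - 48*(7 - 13) = -39 - 48*(-6) = -39 + 288 = 249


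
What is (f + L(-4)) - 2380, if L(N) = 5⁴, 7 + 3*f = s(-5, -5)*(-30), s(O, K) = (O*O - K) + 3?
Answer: -6262/3 ≈ -2087.3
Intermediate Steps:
s(O, K) = 3 + O² - K (s(O, K) = (O² - K) + 3 = 3 + O² - K)
f = -997/3 (f = -7/3 + ((3 + (-5)² - 1*(-5))*(-30))/3 = -7/3 + ((3 + 25 + 5)*(-30))/3 = -7/3 + (33*(-30))/3 = -7/3 + (⅓)*(-990) = -7/3 - 330 = -997/3 ≈ -332.33)
L(N) = 625
(f + L(-4)) - 2380 = (-997/3 + 625) - 2380 = 878/3 - 2380 = -6262/3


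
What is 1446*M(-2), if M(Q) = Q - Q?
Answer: 0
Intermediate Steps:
M(Q) = 0
1446*M(-2) = 1446*0 = 0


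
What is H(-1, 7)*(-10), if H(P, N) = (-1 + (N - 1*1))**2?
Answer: -250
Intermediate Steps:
H(P, N) = (-2 + N)**2 (H(P, N) = (-1 + (N - 1))**2 = (-1 + (-1 + N))**2 = (-2 + N)**2)
H(-1, 7)*(-10) = (-2 + 7)**2*(-10) = 5**2*(-10) = 25*(-10) = -250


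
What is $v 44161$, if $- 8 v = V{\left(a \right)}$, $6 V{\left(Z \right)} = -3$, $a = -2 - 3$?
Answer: $\frac{44161}{16} \approx 2760.1$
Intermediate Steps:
$a = -5$
$V{\left(Z \right)} = - \frac{1}{2}$ ($V{\left(Z \right)} = \frac{1}{6} \left(-3\right) = - \frac{1}{2}$)
$v = \frac{1}{16}$ ($v = \left(- \frac{1}{8}\right) \left(- \frac{1}{2}\right) = \frac{1}{16} \approx 0.0625$)
$v 44161 = \frac{1}{16} \cdot 44161 = \frac{44161}{16}$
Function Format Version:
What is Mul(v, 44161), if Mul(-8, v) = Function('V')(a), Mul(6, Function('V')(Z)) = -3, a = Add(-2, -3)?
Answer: Rational(44161, 16) ≈ 2760.1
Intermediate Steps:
a = -5
Function('V')(Z) = Rational(-1, 2) (Function('V')(Z) = Mul(Rational(1, 6), -3) = Rational(-1, 2))
v = Rational(1, 16) (v = Mul(Rational(-1, 8), Rational(-1, 2)) = Rational(1, 16) ≈ 0.062500)
Mul(v, 44161) = Mul(Rational(1, 16), 44161) = Rational(44161, 16)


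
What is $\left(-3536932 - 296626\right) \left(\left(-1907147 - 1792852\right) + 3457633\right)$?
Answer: $929124118228$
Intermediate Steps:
$\left(-3536932 - 296626\right) \left(\left(-1907147 - 1792852\right) + 3457633\right) = - 3833558 \left(-3699999 + 3457633\right) = \left(-3833558\right) \left(-242366\right) = 929124118228$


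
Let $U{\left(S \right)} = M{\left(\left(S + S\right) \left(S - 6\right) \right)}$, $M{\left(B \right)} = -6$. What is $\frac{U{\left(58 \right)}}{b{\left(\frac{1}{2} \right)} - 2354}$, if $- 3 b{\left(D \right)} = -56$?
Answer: $\frac{9}{3503} \approx 0.0025692$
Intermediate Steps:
$b{\left(D \right)} = \frac{56}{3}$ ($b{\left(D \right)} = \left(- \frac{1}{3}\right) \left(-56\right) = \frac{56}{3}$)
$U{\left(S \right)} = -6$
$\frac{U{\left(58 \right)}}{b{\left(\frac{1}{2} \right)} - 2354} = - \frac{6}{\frac{56}{3} - 2354} = - \frac{6}{- \frac{7006}{3}} = \left(-6\right) \left(- \frac{3}{7006}\right) = \frac{9}{3503}$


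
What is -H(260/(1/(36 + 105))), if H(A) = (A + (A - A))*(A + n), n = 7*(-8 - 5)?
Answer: -1340619540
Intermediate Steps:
n = -91 (n = 7*(-13) = -91)
H(A) = A*(-91 + A) (H(A) = (A + (A - A))*(A - 91) = (A + 0)*(-91 + A) = A*(-91 + A))
-H(260/(1/(36 + 105))) = -260/(1/(36 + 105))*(-91 + 260/(1/(36 + 105))) = -260/(1/141)*(-91 + 260/(1/141)) = -260*141*(-91 + 260*141) = -36660*(-91 + 36660) = -36660*36569 = -1*1340619540 = -1340619540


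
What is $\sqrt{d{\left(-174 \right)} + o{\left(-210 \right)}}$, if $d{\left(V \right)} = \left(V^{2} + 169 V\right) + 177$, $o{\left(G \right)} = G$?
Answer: $3 \sqrt{93} \approx 28.931$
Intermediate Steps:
$d{\left(V \right)} = 177 + V^{2} + 169 V$
$\sqrt{d{\left(-174 \right)} + o{\left(-210 \right)}} = \sqrt{\left(177 + \left(-174\right)^{2} + 169 \left(-174\right)\right) - 210} = \sqrt{\left(177 + 30276 - 29406\right) - 210} = \sqrt{1047 - 210} = \sqrt{837} = 3 \sqrt{93}$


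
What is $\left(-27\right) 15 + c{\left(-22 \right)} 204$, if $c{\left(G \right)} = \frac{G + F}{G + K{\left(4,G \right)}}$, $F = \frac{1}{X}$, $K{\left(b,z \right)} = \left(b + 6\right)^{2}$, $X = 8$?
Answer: $- \frac{24035}{52} \approx -462.21$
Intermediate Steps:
$K{\left(b,z \right)} = \left(6 + b\right)^{2}$
$F = \frac{1}{8} \approx 0.125$
$c{\left(G \right)} = \frac{\frac{1}{8} + G}{100 + G}$ ($c{\left(G \right)} = \frac{G + \frac{1}{8}}{G + \left(6 + 4\right)^{2}} = \frac{\frac{1}{8} + G}{G + 10^{2}} = \frac{\frac{1}{8} + G}{G + 100} = \frac{\frac{1}{8} + G}{100 + G}$)
$\left(-27\right) 15 + c{\left(-22 \right)} 204 = \left(-27\right) 15 + \frac{\frac{1}{8} - 22}{100 - 22} \cdot 204 = -405 + \frac{1}{78} \left(- \frac{175}{8}\right) 204 = -405 - \frac{2975}{52} = - \frac{24035}{52}$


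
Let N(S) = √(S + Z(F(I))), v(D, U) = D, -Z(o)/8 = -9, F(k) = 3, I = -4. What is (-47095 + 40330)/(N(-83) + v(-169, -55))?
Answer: 381095/9524 + 2255*I*√11/9524 ≈ 40.014 + 0.78528*I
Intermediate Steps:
Z(o) = 72 (Z(o) = -8*(-9) = 72)
N(S) = √(72 + S) (N(S) = √(S + 72) = √(72 + S))
(-47095 + 40330)/(N(-83) + v(-169, -55)) = (-47095 + 40330)/(√(72 - 83) - 169) = -6765/(√(-11) - 169) = -6765/(I*√11 - 169) = -6765/(-169 + I*√11)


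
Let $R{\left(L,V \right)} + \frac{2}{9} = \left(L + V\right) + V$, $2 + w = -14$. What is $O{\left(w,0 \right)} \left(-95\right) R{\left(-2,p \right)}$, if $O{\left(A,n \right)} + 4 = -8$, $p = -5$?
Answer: $- \frac{41800}{3} \approx -13933.0$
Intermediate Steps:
$w = -16$ ($w = -2 - 14 = -16$)
$O{\left(A,n \right)} = -12$ ($O{\left(A,n \right)} = -4 - 8 = -12$)
$R{\left(L,V \right)} = - \frac{2}{9} + L + 2 V$ ($R{\left(L,V \right)} = - \frac{2}{9} + \left(\left(L + V\right) + V\right) = - \frac{2}{9} + \left(L + 2 V\right) = - \frac{2}{9} + L + 2 V$)
$O{\left(w,0 \right)} \left(-95\right) R{\left(-2,p \right)} = \left(-12\right) \left(-95\right) \left(- \frac{2}{9} - 2 + 2 \left(-5\right)\right) = 1140 \left(- \frac{2}{9} - 2 - 10\right) = 1140 \left(- \frac{110}{9}\right) = - \frac{41800}{3}$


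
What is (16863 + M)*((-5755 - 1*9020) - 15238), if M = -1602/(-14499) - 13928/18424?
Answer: -1877660639373506/3710133 ≈ -5.0609e+8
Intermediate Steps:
M = -2394817/3710133 (M = -1602*(-1/14499) - 13928*1/18424 = 178/1611 - 1741/2303 = -2394817/3710133 ≈ -0.64548)
(16863 + M)*((-5755 - 1*9020) - 15238) = (16863 - 2394817/3710133)*((-5755 - 1*9020) - 15238) = 62561577962*((-5755 - 9020) - 15238)/3710133 = 62561577962*(-14775 - 15238)/3710133 = (62561577962/3710133)*(-30013) = -1877660639373506/3710133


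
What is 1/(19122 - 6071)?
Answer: 1/13051 ≈ 7.6622e-5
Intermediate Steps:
1/(19122 - 6071) = 1/13051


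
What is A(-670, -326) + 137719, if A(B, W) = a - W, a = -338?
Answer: 137707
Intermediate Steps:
A(B, W) = -338 - W
A(-670, -326) + 137719 = (-338 - 1*(-326)) + 137719 = (-338 + 326) + 137719 = -12 + 137719 = 137707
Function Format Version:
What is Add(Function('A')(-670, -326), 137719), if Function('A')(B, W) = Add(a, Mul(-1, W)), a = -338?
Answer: 137707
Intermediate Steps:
Function('A')(B, W) = Add(-338, Mul(-1, W))
Add(Function('A')(-670, -326), 137719) = Add(Add(-338, Mul(-1, -326)), 137719) = Add(Add(-338, 326), 137719) = Add(-12, 137719) = 137707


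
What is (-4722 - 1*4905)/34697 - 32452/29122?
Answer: -703172269/505223017 ≈ -1.3918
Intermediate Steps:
(-4722 - 1*4905)/34697 - 32452/29122 = (-4722 - 4905)*(1/34697) - 32452*1/29122 = -9627*1/34697 - 16226/14561 = -9627/34697 - 16226/14561 = -703172269/505223017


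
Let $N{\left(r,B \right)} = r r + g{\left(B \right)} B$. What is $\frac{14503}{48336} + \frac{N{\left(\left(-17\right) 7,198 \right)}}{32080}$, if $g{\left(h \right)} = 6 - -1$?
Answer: $\frac{38023001}{48456840} \approx 0.78468$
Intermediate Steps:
$g{\left(h \right)} = 7$ ($g{\left(h \right)} = 6 + 1 = 7$)
$N{\left(r,B \right)} = r^{2} + 7 B$ ($N{\left(r,B \right)} = r r + 7 B = r^{2} + 7 B$)
$\frac{14503}{48336} + \frac{N{\left(\left(-17\right) 7,198 \right)}}{32080} = \frac{14503}{48336} + \frac{\left(\left(-17\right) 7\right)^{2} + 7 \cdot 198}{32080} = 14503 \cdot \frac{1}{48336} + \left(\left(-119\right)^{2} + 1386\right) \frac{1}{32080} = \frac{14503}{48336} + \left(14161 + 1386\right) \frac{1}{32080} = \frac{14503}{48336} + 15547 \cdot \frac{1}{32080} = \frac{14503}{48336} + \frac{15547}{32080} = \frac{38023001}{48456840}$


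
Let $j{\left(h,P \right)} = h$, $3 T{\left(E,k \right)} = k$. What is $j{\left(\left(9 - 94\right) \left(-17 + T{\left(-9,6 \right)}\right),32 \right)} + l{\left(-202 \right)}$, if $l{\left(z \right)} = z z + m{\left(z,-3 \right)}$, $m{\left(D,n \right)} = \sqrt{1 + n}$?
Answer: $42079 + i \sqrt{2} \approx 42079.0 + 1.4142 i$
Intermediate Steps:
$T{\left(E,k \right)} = \frac{k}{3}$
$l{\left(z \right)} = z^{2} + i \sqrt{2}$ ($l{\left(z \right)} = z z + \sqrt{1 - 3} = z^{2} + \sqrt{-2} = z^{2} + i \sqrt{2}$)
$j{\left(\left(9 - 94\right) \left(-17 + T{\left(-9,6 \right)}\right),32 \right)} + l{\left(-202 \right)} = \left(9 - 94\right) \left(-17 + \frac{1}{3} \cdot 6\right) + \left(\left(-202\right)^{2} + i \sqrt{2}\right) = - 85 \left(-17 + 2\right) + \left(40804 + i \sqrt{2}\right) = \left(-85\right) \left(-15\right) + \left(40804 + i \sqrt{2}\right) = 1275 + \left(40804 + i \sqrt{2}\right) = 42079 + i \sqrt{2}$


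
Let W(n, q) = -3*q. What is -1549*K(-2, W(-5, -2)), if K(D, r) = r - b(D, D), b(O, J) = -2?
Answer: -12392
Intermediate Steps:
K(D, r) = 2 + r (K(D, r) = r - 1*(-2) = r + 2 = 2 + r)
-1549*K(-2, W(-5, -2)) = -1549*(2 - 3*(-2)) = -1549*(2 + 6) = -1549*8 = -12392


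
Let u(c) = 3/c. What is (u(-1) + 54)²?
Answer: 2601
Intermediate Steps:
(u(-1) + 54)² = (3/(-1) + 54)² = (3*(-1) + 54)² = (-3 + 54)² = 51² = 2601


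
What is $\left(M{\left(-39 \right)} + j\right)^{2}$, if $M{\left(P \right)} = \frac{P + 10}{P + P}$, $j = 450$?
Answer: $\frac{1234046641}{6084} \approx 2.0283 \cdot 10^{5}$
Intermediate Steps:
$M{\left(P \right)} = \frac{10 + P}{2 P}$
$\left(M{\left(-39 \right)} + j\right)^{2} = \left(\frac{10 - 39}{2 \left(-39\right)} + 450\right)^{2} = \left(\frac{1}{2} \left(- \frac{1}{39}\right) \left(-29\right) + 450\right)^{2} = \left(\frac{29}{78} + 450\right)^{2} = \left(\frac{35129}{78}\right)^{2} = \frac{1234046641}{6084}$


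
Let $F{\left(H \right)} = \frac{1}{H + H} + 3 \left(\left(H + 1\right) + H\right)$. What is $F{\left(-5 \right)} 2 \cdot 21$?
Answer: $- \frac{5691}{5} \approx -1138.2$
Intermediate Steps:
$F{\left(H \right)} = 3 + \frac{1}{2 H} + 6 H$ ($F{\left(H \right)} = \frac{1}{2 H} + 3 \left(\left(1 + H\right) + H\right) = \frac{1}{2 H} + 3 \left(1 + 2 H\right) = \frac{1}{2 H} + \left(3 + 6 H\right) = 3 + \frac{1}{2 H} + 6 H$)
$F{\left(-5 \right)} 2 \cdot 21 = \left(3 + \frac{1}{2 \left(-5\right)} + 6 \left(-5\right)\right) 2 \cdot 21 = \left(3 + \frac{1}{2} \left(- \frac{1}{5}\right) - 30\right) 2 \cdot 21 = \left(3 - \frac{1}{10} - 30\right) 2 \cdot 21 = \left(- \frac{271}{10}\right) 2 \cdot 21 = \left(- \frac{271}{5}\right) 21 = - \frac{5691}{5}$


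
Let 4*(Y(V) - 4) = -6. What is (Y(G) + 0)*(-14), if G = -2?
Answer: -35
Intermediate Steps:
Y(V) = 5/2 (Y(V) = 4 + (¼)*(-6) = 4 - 3/2 = 5/2)
(Y(G) + 0)*(-14) = (5/2 + 0)*(-14) = (5/2)*(-14) = -35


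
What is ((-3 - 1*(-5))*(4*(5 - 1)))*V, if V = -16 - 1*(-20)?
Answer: 128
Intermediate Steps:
V = 4 (V = -16 + 20 = 4)
((-3 - 1*(-5))*(4*(5 - 1)))*V = ((-3 - 1*(-5))*(4*(5 - 1)))*4 = ((-3 + 5)*(4*4))*4 = (2*16)*4 = 32*4 = 128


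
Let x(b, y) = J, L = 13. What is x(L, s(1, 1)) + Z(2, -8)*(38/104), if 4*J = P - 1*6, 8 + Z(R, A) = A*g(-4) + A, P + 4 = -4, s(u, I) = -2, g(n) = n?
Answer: 61/26 ≈ 2.3462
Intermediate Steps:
P = -8 (P = -4 - 4 = -8)
Z(R, A) = -8 - 3*A (Z(R, A) = -8 + (A*(-4) + A) = -8 + (-4*A + A) = -8 - 3*A)
J = -7/2 (J = (-8 - 1*6)/4 = (-8 - 6)/4 = (¼)*(-14) = -7/2 ≈ -3.5000)
x(b, y) = -7/2
x(L, s(1, 1)) + Z(2, -8)*(38/104) = -7/2 + (-8 - 3*(-8))*(38/104) = -7/2 + (-8 + 24)*(38*(1/104)) = -7/2 + 16*(19/52) = -7/2 + 76/13 = 61/26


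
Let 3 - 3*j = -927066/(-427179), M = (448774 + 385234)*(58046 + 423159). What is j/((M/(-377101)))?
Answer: -44557122857/171439243844995560 ≈ -2.5990e-7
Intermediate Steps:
M = 401328819640 (M = 834008*481205 = 401328819640)
j = 118157/427179 (j = 1 - (-309022)/(-427179) = 1 - (-309022)*(-1)/427179 = 1 - ⅓*309022/142393 = 1 - 309022/427179 = 118157/427179 ≈ 0.27660)
j/((M/(-377101))) = 118157/(427179*((401328819640/(-377101)))) = 118157/(427179*((401328819640*(-1/377101)))) = 118157/(427179*(-401328819640/377101)) = (118157/427179)*(-377101/401328819640) = -44557122857/171439243844995560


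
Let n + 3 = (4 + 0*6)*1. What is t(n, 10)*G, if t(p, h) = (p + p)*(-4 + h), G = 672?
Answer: 8064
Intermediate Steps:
n = 1 (n = -3 + (4 + 0*6)*1 = -3 + (4 + 0)*1 = -3 + 4*1 = -3 + 4 = 1)
t(p, h) = 2*p*(-4 + h) (t(p, h) = (2*p)*(-4 + h) = 2*p*(-4 + h))
t(n, 10)*G = (2*1*(-4 + 10))*672 = (2*1*6)*672 = 12*672 = 8064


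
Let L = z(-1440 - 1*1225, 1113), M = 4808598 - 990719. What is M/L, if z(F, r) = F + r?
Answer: -3817879/1552 ≈ -2460.0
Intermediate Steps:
M = 3817879
L = -1552 (L = (-1440 - 1*1225) + 1113 = (-1440 - 1225) + 1113 = -2665 + 1113 = -1552)
M/L = 3817879/(-1552) = 3817879*(-1/1552) = -3817879/1552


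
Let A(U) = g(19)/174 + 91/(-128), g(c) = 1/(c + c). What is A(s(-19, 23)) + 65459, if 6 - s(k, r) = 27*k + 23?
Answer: 13849926665/211584 ≈ 65458.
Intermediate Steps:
g(c) = 1/(2*c)
s(k, r) = -17 - 27*k (s(k, r) = 6 - (27*k + 23) = 6 - (23 + 27*k) = 6 + (-23 - 27*k) = -17 - 27*k)
A(U) = -150391/211584 (A(U) = ((1/2)/19)/174 + 91/(-128) = ((1/2)*(1/19))*(1/174) + 91*(-1/128) = (1/38)*(1/174) - 91/128 = 1/6612 - 91/128 = -150391/211584)
A(s(-19, 23)) + 65459 = -150391/211584 + 65459 = 13849926665/211584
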